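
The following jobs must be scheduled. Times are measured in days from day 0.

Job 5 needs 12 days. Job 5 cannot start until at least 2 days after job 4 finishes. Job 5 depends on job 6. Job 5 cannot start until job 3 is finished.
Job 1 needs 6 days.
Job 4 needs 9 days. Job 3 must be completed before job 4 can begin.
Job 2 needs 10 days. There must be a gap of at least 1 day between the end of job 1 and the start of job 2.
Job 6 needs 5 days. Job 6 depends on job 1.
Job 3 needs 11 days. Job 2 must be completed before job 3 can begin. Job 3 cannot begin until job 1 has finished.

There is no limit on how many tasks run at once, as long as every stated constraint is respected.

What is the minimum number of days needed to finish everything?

Job 1 can start immediately at day 0; it finishes at day 6.
Job 6 waits on job 1 (finishes day 6), so it starts at day 6 and finishes at 6 + 5 = day 11.
After job 1 (finishes day 6, plus 1-day gap → day 7), job 2 can start at day 7 and finishes at day 17.
Job 3 cannot start until job 2 (finishes day 17); job 1 (finishes day 6). The controlling bound is day 17, so job 3 finishes at 17 + 11 = day 28.
Job 4 cannot begin until job 3 (finishes day 28). It runs from day 28 to 28 + 9 = day 37.
Job 5 needs all of job 4 (finishes day 37, plus 2-day gap → day 39); job 6 (finishes day 11); job 3 (finishes day 28). That puts its earliest start at day 39; it finishes at 39 + 12 = day 51.
All tasks are finished once the last one completes. Finish times: Job 1 at 6, Job 2 at 17, Job 3 at 28, Job 4 at 37, Job 5 at 51, Job 6 at 11. The latest is day 51.

51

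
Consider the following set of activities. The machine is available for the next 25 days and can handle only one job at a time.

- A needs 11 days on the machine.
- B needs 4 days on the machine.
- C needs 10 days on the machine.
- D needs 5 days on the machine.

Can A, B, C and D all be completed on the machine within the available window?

No

Running back to back, the jobs need 11 + 4 + 10 + 5 = 30 days on the machine.
Since 30 > 25, they cannot all fit.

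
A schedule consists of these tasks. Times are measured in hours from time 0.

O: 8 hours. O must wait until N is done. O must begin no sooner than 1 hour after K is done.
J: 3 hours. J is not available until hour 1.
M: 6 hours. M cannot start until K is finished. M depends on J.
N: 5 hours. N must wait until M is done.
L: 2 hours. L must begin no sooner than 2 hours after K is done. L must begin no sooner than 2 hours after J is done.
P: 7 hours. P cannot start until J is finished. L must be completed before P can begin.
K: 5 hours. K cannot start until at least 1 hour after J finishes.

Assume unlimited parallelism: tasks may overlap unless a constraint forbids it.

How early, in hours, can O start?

J cannot begin until its own release at hour 1. It runs from hour 1 to 1 + 3 = hour 4.
After J (finishes hour 4, plus 1-hour gap → hour 5), K can start at hour 5 and finishes at hour 10.
M has to wait for K (finishes hour 10); J (finishes hour 4). The latest of these is hour 10, so M runs hour 10 to 10 + 6 = hour 16.
N cannot begin until M (finishes hour 16). It runs from hour 16 to 16 + 5 = hour 21.
O waits on N (finishes hour 21); K (finishes hour 10, plus 1-hour gap → hour 11). The latest of these is hour 21, which is the earliest O can start.

21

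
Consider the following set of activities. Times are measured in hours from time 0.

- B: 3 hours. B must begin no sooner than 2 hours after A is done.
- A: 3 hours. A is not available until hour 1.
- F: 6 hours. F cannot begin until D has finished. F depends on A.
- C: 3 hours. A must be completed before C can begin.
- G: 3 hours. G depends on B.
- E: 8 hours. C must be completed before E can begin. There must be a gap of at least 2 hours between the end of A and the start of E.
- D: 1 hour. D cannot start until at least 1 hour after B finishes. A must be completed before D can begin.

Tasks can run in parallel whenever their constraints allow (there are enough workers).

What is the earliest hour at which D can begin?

A waits on its own release at hour 1, so it starts at hour 1 and finishes at 1 + 3 = hour 4.
After A (finishes hour 4, plus 2-hour gap → hour 6), B can start at hour 6 and finishes at hour 9.
D waits on B (finishes hour 9, plus 1-hour gap → hour 10); A (finishes hour 4). The latest of these is hour 10, which is the earliest D can start.

10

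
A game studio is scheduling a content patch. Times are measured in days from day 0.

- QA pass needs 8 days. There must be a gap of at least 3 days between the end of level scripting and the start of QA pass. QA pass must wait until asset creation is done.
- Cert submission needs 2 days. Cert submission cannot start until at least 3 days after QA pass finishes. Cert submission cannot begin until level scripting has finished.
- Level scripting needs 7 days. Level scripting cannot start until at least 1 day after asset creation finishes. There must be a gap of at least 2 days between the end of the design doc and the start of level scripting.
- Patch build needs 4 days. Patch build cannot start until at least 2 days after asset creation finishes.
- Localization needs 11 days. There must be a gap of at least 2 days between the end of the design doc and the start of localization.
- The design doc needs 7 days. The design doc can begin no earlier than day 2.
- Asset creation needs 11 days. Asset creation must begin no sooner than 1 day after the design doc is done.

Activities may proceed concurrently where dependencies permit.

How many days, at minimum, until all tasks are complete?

The design doc cannot begin until its own release at day 2. It runs from day 2 to 2 + 7 = day 9.
Localization cannot begin until the design doc (finishes day 9, plus 2-day gap → day 11). It runs from day 11 to 11 + 11 = day 22.
Asset creation waits on the design doc (finishes day 9, plus 1-day gap → day 10), so it starts at day 10 and finishes at 10 + 11 = day 21.
Patch build waits on asset creation (finishes day 21, plus 2-day gap → day 23), so it starts at day 23 and finishes at 23 + 4 = day 27.
Level scripting cannot start until asset creation (finishes day 21, plus 1-day gap → day 22); the design doc (finishes day 9, plus 2-day gap → day 11). The controlling bound is day 22, so level scripting finishes at 22 + 7 = day 29.
For QA pass: level scripting (finishes day 29, plus 3-day gap → day 32); asset creation (finishes day 21). Taking the maximum gives a start of day 32, and it finishes at 32 + 8 = day 40.
Cert submission cannot start until QA pass (finishes day 40, plus 3-day gap → day 43); level scripting (finishes day 29). The controlling bound is day 43, so cert submission finishes at 43 + 2 = day 45.
All tasks are finished once the last one completes. Finish times: The design doc at 9, Asset creation at 21, Level scripting at 29, Localization at 22, QA pass at 40, Cert submission at 45, Patch build at 27. The latest is day 45.

45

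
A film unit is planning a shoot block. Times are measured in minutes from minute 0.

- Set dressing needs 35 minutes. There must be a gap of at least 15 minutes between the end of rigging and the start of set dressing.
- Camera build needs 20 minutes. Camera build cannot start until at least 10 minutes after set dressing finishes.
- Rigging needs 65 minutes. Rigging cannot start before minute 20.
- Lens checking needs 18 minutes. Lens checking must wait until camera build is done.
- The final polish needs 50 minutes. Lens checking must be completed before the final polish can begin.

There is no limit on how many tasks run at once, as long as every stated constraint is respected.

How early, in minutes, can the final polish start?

Rigging cannot begin until its own release at minute 20. It runs from minute 20 to 20 + 65 = minute 85.
Set dressing cannot begin until rigging (finishes minute 85, plus 15-minute gap → minute 100). It runs from minute 100 to 100 + 35 = minute 135.
After set dressing (finishes minute 135, plus 10-minute gap → minute 145), camera build can start at minute 145 and finishes at minute 165.
Lens checking waits on camera build (finishes minute 165), so it starts at minute 165 and finishes at 165 + 18 = minute 183.
The final polish waits on lens checking (finishes minute 183), so the earliest it can start is minute 183.

183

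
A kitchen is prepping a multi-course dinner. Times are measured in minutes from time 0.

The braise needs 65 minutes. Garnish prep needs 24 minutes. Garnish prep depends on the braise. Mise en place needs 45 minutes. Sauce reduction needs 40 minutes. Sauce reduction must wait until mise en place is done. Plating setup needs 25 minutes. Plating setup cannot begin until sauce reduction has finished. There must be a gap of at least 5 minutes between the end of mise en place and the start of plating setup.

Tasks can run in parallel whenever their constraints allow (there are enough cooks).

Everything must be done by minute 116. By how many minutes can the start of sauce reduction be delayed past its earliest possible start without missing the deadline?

Mise en place has no prerequisites, so it starts at minute 0 and finishes at minute 45.
Sauce reduction waits on mise en place (finishes minute 45), so it starts at minute 45 and finishes at 45 + 40 = minute 85.

Working backward from the deadline:
Nothing follows plating setup; the deadline of minute 116 is its only limit. It must start by 116 − 25 = minute 91.
Since plating setup (must start by minute 91) depends on it, sauce reduction must finish by minute 91. Backing off its 40-minute duration gives a latest start of minute 51.
So sauce reduction can start as early as minute 45 and as late as minute 51, giving 51 − 45 = 6 minutes of slack.

6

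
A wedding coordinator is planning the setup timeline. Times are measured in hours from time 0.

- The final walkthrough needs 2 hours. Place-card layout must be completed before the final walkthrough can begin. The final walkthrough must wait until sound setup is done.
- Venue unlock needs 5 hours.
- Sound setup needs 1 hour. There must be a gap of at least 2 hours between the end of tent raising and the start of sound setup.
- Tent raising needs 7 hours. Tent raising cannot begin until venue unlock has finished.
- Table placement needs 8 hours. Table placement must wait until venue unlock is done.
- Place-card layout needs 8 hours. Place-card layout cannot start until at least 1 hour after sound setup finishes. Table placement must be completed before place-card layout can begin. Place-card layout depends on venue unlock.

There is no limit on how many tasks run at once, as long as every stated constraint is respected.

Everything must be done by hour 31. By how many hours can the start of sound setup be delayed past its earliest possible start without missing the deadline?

Nothing blocks venue unlock, so it runs from hour 0 to hour 5.
Tent raising cannot begin until venue unlock (finishes hour 5). It runs from hour 5 to 5 + 7 = hour 12.
After tent raising (finishes hour 12, plus 2-hour gap → hour 14), sound setup can start at hour 14 and finishes at hour 15.

Working backward from the deadline:
The final walkthrough has no dependents, so it just needs to finish by hour 31. Starting by 31 − 2 = hour 29 achieves that.
Since the final walkthrough (must start by hour 29) depends on it, place-card layout must finish by hour 29. Backing off its 8-hour duration gives a latest start of hour 21.
Sound setup must finish in time for place-card layout (must start by hour 21, minus 1-hour gap → hour 20); the final walkthrough (must start by hour 29). The tightest is hour 20, so sound setup must start by 20 − 1 = hour 19.
So sound setup can start as early as hour 14 and as late as hour 19, giving 19 − 14 = 5 hours of slack.

5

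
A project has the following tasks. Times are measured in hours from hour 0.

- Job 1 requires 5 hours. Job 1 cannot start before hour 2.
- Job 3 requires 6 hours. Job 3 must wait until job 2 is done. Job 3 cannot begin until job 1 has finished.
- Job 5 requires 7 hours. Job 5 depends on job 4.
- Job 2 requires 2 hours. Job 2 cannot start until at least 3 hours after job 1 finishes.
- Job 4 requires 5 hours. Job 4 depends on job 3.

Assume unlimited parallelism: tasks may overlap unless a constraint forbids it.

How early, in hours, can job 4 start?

Job 1 cannot begin until its own release at hour 2. It runs from hour 2 to 2 + 5 = hour 7.
Job 2 cannot begin until job 1 (finishes hour 7, plus 3-hour gap → hour 10). It runs from hour 10 to 10 + 2 = hour 12.
Job 3 needs all of job 2 (finishes hour 12); job 1 (finishes hour 7). That puts its earliest start at hour 12; it finishes at 12 + 6 = hour 18.
Job 4 waits on job 3 (finishes hour 18), so the earliest it can start is hour 18.

18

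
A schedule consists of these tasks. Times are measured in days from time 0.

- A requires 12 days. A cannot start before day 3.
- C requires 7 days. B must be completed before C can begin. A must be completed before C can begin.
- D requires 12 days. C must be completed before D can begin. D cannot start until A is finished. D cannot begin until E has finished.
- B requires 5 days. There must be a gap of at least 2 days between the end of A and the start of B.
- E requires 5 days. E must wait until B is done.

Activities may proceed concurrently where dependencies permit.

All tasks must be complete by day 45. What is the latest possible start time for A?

To finish by day 45, D (duration 12) must start no later than day 33.
C feeds into D (must start by day 33); so C must finish by day 33 and therefore start by day 26.
E has to be done before D (must start by day 33). That means finishing by day 33, i.e. starting by 33 − 5 = day 28.
B must finish in time for C (must start by day 26); E (must start by day 28). The tightest is day 26, so B must start by 26 − 5 = day 21.
A has several dependents: B (must start by day 21, minus 2-day gap → day 19); C (must start by day 26); D (must start by day 33). The earliest of those limits is day 19, so A must start by 19 − 12 = day 7.

7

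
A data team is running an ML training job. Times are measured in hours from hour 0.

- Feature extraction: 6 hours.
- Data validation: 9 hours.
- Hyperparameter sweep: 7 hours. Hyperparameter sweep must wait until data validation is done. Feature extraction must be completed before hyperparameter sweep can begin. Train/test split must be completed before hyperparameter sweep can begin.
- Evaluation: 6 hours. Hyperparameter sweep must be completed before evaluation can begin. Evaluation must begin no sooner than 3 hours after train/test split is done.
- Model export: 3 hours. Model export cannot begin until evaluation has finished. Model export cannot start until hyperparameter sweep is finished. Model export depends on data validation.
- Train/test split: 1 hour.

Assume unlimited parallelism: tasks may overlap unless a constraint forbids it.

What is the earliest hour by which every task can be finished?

Nothing blocks train/test split, so it runs from hour 0 to hour 1.
Nothing blocks feature extraction, so it runs from hour 0 to hour 6.
Nothing blocks data validation, so it runs from hour 0 to hour 9.
Hyperparameter sweep needs all of data validation (finishes hour 9); feature extraction (finishes hour 6); train/test split (finishes hour 1). That puts its earliest start at hour 9; it finishes at 9 + 7 = hour 16.
Evaluation has to wait for hyperparameter sweep (finishes hour 16); train/test split (finishes hour 1, plus 3-hour gap → hour 4). The latest of these is hour 16, so evaluation runs hour 16 to 16 + 6 = hour 22.
For model export: evaluation (finishes hour 22); hyperparameter sweep (finishes hour 16); data validation (finishes hour 9). Taking the maximum gives a start of hour 22, and it finishes at 22 + 3 = hour 25.
All tasks are finished once the last one completes. Finish times: Data validation at 9, Feature extraction at 6, Train/test split at 1, Hyperparameter sweep at 16, Evaluation at 22, Model export at 25. The latest is hour 25.

25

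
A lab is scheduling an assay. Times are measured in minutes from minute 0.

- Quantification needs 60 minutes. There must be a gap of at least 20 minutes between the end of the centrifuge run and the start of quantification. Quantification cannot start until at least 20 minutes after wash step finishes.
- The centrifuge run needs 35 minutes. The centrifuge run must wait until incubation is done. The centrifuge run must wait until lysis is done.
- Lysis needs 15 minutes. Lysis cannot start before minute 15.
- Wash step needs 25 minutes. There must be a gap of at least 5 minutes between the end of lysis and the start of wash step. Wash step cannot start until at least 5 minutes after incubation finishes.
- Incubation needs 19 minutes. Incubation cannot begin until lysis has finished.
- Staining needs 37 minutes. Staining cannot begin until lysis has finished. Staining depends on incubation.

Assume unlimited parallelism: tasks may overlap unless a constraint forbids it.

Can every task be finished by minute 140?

No

After its own release at minute 15, lysis can start at minute 15 and finishes at minute 30.
Incubation waits on lysis (finishes minute 30), so it starts at minute 30 and finishes at 30 + 19 = minute 49.
Staining cannot start until lysis (finishes minute 30); incubation (finishes minute 49). The controlling bound is minute 49, so staining finishes at 49 + 37 = minute 86.
For wash step: lysis (finishes minute 30, plus 5-minute gap → minute 35); incubation (finishes minute 49, plus 5-minute gap → minute 54). Taking the maximum gives a start of minute 54, and it finishes at 54 + 25 = minute 79.
The centrifuge run cannot start until incubation (finishes minute 49); lysis (finishes minute 30). The controlling bound is minute 49, so the centrifuge run finishes at 49 + 35 = minute 84.
Quantification needs all of the centrifuge run (finishes minute 84, plus 20-minute gap → minute 104); wash step (finishes minute 79, plus 20-minute gap → minute 99). That puts its earliest start at minute 104; it finishes at 104 + 60 = minute 164.
The earliest everything can be done is minute 164, which is after the deadline of 140, so it is not possible.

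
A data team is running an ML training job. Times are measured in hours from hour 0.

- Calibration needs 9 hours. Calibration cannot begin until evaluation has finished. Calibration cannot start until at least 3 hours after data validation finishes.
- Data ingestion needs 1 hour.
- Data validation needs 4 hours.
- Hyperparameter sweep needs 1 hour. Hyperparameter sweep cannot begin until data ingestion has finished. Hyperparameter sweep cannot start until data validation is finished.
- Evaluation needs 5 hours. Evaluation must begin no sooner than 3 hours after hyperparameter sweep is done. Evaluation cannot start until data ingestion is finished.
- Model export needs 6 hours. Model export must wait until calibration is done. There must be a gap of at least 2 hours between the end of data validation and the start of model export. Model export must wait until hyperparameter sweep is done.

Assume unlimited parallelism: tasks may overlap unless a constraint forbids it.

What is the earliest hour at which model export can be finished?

Data validation can start immediately at hour 0; it finishes at hour 4.
Data ingestion can start immediately at hour 0; it finishes at hour 1.
Hyperparameter sweep has to wait for data ingestion (finishes hour 1); data validation (finishes hour 4). The latest of these is hour 4, so hyperparameter sweep runs hour 4 to 4 + 1 = hour 5.
Evaluation has to wait for hyperparameter sweep (finishes hour 5, plus 3-hour gap → hour 8); data ingestion (finishes hour 1). The latest of these is hour 8, so evaluation runs hour 8 to 8 + 5 = hour 13.
Calibration cannot start until evaluation (finishes hour 13); data validation (finishes hour 4, plus 3-hour gap → hour 7). The controlling bound is hour 13, so calibration finishes at 13 + 9 = hour 22.
Model export cannot start until calibration (finishes hour 22); data validation (finishes hour 4, plus 2-hour gap → hour 6); hyperparameter sweep (finishes hour 5). The controlling bound is hour 22, so model export finishes at 22 + 6 = hour 28.

28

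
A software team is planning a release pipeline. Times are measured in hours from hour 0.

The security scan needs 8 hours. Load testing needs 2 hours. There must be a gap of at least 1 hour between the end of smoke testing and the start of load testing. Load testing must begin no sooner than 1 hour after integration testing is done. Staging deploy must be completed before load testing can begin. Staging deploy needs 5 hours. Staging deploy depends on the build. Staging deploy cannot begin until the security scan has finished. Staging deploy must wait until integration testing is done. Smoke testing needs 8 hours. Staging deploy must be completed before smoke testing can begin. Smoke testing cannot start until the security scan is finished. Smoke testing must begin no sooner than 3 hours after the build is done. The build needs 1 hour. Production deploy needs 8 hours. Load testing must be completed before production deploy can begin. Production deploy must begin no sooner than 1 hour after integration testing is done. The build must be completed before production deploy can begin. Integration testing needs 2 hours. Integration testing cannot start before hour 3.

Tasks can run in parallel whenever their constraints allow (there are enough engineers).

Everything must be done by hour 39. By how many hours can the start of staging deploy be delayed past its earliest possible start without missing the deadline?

Nothing blocks the security scan, so it runs from hour 0 to hour 8.
After its own release at hour 3, integration testing can start at hour 3 and finishes at hour 5.
The build can start immediately at hour 0; it finishes at hour 1.
Staging deploy needs all of the build (finishes hour 1); the security scan (finishes hour 8); integration testing (finishes hour 5). That puts its earliest start at hour 8; it finishes at 8 + 5 = hour 13.

Working backward from the deadline:
Production deploy has no dependents, so it just needs to finish by hour 39. Starting by 39 − 8 = hour 31 achieves that.
Load testing has to be done before production deploy (must start by hour 31). That means finishing by hour 31, i.e. starting by 31 − 2 = hour 29.
Smoke testing must finish before load testing (must start by hour 29, minus 1-hour gap → hour 28). With an 8-hour duration, smoke testing must start by 28 − 8 = hour 20.
Staging deploy has several dependents: smoke testing (must start by hour 20); load testing (must start by hour 29). The earliest of those limits is hour 20, so staging deploy must start by 20 − 5 = hour 15.
So staging deploy can start as early as hour 8 and as late as hour 15, giving 15 − 8 = 7 hours of slack.

7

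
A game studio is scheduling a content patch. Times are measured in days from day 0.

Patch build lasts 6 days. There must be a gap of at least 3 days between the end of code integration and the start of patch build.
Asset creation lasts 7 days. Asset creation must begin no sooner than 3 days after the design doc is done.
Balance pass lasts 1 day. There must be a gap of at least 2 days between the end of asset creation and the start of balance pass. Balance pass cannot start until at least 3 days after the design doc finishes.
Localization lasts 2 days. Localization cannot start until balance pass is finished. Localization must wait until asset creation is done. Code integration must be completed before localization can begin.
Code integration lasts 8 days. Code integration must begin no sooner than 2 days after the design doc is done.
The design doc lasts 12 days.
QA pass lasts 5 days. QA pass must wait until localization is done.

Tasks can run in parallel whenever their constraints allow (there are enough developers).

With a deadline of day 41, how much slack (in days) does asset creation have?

The design doc can start immediately at day 0; it finishes at day 12.
After the design doc (finishes day 12, plus 3-day gap → day 15), asset creation can start at day 15 and finishes at day 22.

Working backward from the deadline:
Nothing follows QA pass; the deadline of day 41 is its only limit. It must start by 41 − 5 = day 36.
Localization must finish before QA pass (must start by day 36). With a 2-day duration, localization must start by 36 − 2 = day 34.
Balance pass has to be done before localization (must start by day 34). That means finishing by day 34, i.e. starting by 34 − 1 = day 33.
Asset creation must finish in time for balance pass (must start by day 33, minus 2-day gap → day 31); localization (must start by day 34). The tightest is day 31, so asset creation must start by 31 − 7 = day 24.
So asset creation can start as early as day 15 and as late as day 24, giving 24 − 15 = 9 days of slack.

9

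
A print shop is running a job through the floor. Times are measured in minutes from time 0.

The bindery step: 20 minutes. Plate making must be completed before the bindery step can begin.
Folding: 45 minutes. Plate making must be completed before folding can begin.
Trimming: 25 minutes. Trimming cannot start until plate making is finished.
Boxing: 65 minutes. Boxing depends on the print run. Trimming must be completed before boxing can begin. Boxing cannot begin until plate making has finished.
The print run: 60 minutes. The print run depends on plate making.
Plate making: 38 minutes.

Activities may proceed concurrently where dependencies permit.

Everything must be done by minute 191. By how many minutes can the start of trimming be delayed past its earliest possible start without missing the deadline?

63

Plate making can start immediately at minute 0; it finishes at minute 38.
Trimming cannot begin until plate making (finishes minute 38). It runs from minute 38 to 38 + 25 = minute 63.

Working backward from the deadline:
Boxing has no dependents, so it just needs to finish by minute 191. Starting by 191 − 65 = minute 126 achieves that.
Trimming feeds into boxing (must start by minute 126); so trimming must finish by minute 126 and therefore start by minute 101.
So trimming can start as early as minute 38 and as late as minute 101, giving 101 − 38 = 63 minutes of slack.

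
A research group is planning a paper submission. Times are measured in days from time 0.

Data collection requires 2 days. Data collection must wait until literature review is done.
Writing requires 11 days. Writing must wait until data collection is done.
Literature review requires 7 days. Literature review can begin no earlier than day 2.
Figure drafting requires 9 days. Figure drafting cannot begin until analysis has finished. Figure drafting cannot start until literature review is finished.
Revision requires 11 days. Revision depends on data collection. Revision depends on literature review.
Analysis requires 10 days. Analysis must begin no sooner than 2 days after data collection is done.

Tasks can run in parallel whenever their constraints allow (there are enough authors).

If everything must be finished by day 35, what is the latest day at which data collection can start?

12

Figure drafting must finish by day 35; it takes 9 days, so it must start by 35 − 9 = day 26.
Analysis must finish before figure drafting (must start by day 26). With a 10-day duration, analysis must start by 26 − 10 = day 16.
Writing has no dependents, so it just needs to finish by day 35. Starting by 35 − 11 = day 24 achieves that.
To finish by day 35, revision (duration 11) must start no later than day 24.
Data collection feeds analysis (must start by day 16, minus 2-day gap → day 14); writing (must start by day 24); revision (must start by day 24). Taking the minimum, data collection must finish by day 14 and start by 14 − 2 = day 12.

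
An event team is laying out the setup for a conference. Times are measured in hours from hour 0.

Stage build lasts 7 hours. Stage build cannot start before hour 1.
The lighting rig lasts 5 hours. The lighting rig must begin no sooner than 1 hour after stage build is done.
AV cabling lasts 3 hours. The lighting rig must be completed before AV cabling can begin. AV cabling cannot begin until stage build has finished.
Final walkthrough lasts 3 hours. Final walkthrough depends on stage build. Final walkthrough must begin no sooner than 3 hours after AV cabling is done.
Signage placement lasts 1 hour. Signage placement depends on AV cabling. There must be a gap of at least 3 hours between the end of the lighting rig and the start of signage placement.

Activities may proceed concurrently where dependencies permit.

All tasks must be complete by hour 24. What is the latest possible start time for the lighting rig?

Signage placement must finish by hour 24; it takes 1 hour, so it must start by 24 − 1 = hour 23.
Nothing follows final walkthrough; the deadline of hour 24 is its only limit. It must start by 24 − 3 = hour 21.
AV cabling has several dependents: signage placement (must start by hour 23); final walkthrough (must start by hour 21, minus 3-hour gap → hour 18). The earliest of those limits is hour 18, so AV cabling must start by 18 − 3 = hour 15.
For the lighting rig: AV cabling (must start by hour 15); signage placement (must start by hour 23, minus 3-hour gap → hour 20). The most restrictive is hour 15; with a 5-hour duration, the lighting rig must start by hour 10.

10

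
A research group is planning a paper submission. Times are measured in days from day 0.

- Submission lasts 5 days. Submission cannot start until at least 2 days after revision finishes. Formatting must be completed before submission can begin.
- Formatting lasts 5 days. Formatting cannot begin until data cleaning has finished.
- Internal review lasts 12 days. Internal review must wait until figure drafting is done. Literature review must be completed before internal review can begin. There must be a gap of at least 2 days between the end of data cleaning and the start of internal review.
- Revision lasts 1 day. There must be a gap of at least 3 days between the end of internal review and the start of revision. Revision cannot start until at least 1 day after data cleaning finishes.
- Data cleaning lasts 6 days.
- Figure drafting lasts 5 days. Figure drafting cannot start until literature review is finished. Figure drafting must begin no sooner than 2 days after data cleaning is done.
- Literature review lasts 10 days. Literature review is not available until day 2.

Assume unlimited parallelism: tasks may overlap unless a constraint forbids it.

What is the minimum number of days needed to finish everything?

Data cleaning can start immediately at day 0; it finishes at day 6.
After data cleaning (finishes day 6), formatting can start at day 6 and finishes at day 11.
Literature review waits on its own release at day 2, so it starts at day 2 and finishes at 2 + 10 = day 12.
Figure drafting needs all of literature review (finishes day 12); data cleaning (finishes day 6, plus 2-day gap → day 8). That puts its earliest start at day 12; it finishes at 12 + 5 = day 17.
For internal review: figure drafting (finishes day 17); literature review (finishes day 12); data cleaning (finishes day 6, plus 2-day gap → day 8). Taking the maximum gives a start of day 17, and it finishes at 17 + 12 = day 29.
For revision: internal review (finishes day 29, plus 3-day gap → day 32); data cleaning (finishes day 6, plus 1-day gap → day 7). Taking the maximum gives a start of day 32, and it finishes at 32 + 1 = day 33.
For submission: revision (finishes day 33, plus 2-day gap → day 35); formatting (finishes day 11). Taking the maximum gives a start of day 35, and it finishes at 35 + 5 = day 40.
All tasks are finished once the last one completes. Finish times: Literature review at 12, Data cleaning at 6, Figure drafting at 17, Internal review at 29, Revision at 33, Formatting at 11, Submission at 40. The latest is day 40.

40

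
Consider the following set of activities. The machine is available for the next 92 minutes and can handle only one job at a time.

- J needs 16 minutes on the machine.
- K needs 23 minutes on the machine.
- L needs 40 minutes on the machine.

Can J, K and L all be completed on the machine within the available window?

Yes

Running back to back, the jobs need 16 + 23 + 40 = 79 minutes on the machine.
Since 79 ≤ 92, they fit within the window.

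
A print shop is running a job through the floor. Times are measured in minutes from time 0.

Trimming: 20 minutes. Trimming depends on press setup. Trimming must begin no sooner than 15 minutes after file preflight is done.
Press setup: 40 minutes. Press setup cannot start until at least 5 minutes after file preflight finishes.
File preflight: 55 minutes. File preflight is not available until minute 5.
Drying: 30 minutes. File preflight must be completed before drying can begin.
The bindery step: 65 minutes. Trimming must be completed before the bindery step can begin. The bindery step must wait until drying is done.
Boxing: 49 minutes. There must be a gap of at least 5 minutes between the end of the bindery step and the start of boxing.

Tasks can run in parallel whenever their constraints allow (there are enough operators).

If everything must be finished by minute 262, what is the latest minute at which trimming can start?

To finish by minute 262, boxing (duration 49) must start no later than minute 213.
Since boxing (must start by minute 213, minus 5-minute gap → minute 208) depends on it, the bindery step must finish by minute 208. Backing off its 65-minute duration gives a latest start of minute 143.
Trimming has to be done before the bindery step (must start by minute 143). That means finishing by minute 143, i.e. starting by 143 − 20 = minute 123.

123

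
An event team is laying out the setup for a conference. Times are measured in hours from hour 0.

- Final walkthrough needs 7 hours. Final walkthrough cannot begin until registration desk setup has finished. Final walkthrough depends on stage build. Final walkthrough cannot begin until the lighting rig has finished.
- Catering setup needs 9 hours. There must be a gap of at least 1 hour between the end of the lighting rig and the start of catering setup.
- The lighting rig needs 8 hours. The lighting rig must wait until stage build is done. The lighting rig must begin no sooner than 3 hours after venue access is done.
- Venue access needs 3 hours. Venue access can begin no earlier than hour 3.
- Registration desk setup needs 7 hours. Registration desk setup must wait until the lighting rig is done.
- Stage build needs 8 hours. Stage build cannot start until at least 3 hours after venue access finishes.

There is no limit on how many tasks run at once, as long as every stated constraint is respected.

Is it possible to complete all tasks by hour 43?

Yes

Venue access cannot begin until its own release at hour 3. It runs from hour 3 to 3 + 3 = hour 6.
Stage build cannot begin until venue access (finishes hour 6, plus 3-hour gap → hour 9). It runs from hour 9 to 9 + 8 = hour 17.
The lighting rig has to wait for stage build (finishes hour 17); venue access (finishes hour 6, plus 3-hour gap → hour 9). The latest of these is hour 17, so the lighting rig runs hour 17 to 17 + 8 = hour 25.
After the lighting rig (finishes hour 25, plus 1-hour gap → hour 26), catering setup can start at hour 26 and finishes at hour 35.
Registration desk setup waits on the lighting rig (finishes hour 25), so it starts at hour 25 and finishes at 25 + 7 = hour 32.
For final walkthrough: registration desk setup (finishes hour 32); stage build (finishes hour 17); the lighting rig (finishes hour 25). Taking the maximum gives a start of hour 32, and it finishes at 32 + 7 = hour 39.
Every task is finished by hour 39, which is no later than the deadline of 43, so the schedule is feasible.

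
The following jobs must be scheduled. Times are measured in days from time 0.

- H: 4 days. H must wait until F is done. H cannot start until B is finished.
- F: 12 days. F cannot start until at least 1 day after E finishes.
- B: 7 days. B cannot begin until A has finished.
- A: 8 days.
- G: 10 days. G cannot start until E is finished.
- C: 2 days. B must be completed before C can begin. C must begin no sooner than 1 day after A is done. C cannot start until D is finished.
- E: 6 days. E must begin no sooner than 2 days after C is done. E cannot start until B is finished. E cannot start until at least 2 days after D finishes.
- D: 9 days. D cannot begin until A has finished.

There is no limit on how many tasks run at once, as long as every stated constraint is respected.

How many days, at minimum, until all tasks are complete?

A has no prerequisites, so it starts at day 0 and finishes at day 8.
After A (finishes day 8), D can start at day 8 and finishes at day 17.
B waits on A (finishes day 8), so it starts at day 8 and finishes at 8 + 7 = day 15.
C has to wait for B (finishes day 15); A (finishes day 8, plus 1-day gap → day 9); D (finishes day 17). The latest of these is day 17, so C runs day 17 to 17 + 2 = day 19.
E needs all of C (finishes day 19, plus 2-day gap → day 21); B (finishes day 15); D (finishes day 17, plus 2-day gap → day 19). That puts its earliest start at day 21; it finishes at 21 + 6 = day 27.
After E (finishes day 27), G can start at day 27 and finishes at day 37.
After E (finishes day 27, plus 1-day gap → day 28), F can start at day 28 and finishes at day 40.
For H: F (finishes day 40); B (finishes day 15). Taking the maximum gives a start of day 40, and it finishes at 40 + 4 = day 44.
All tasks are finished once the last one completes. Finish times: A at 8, B at 15, C at 19, D at 17, E at 27, F at 40, G at 37, H at 44. The latest is day 44.

44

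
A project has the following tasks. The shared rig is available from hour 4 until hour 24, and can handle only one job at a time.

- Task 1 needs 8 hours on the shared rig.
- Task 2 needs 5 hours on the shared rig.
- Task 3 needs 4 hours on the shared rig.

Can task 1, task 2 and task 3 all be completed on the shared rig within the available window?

The shared rig window is 24 − 4 = 20 hours.
Running back to back, the jobs need 8 + 5 + 4 = 17 hours on the shared rig.
Since 17 ≤ 20, they fit within the window.

Yes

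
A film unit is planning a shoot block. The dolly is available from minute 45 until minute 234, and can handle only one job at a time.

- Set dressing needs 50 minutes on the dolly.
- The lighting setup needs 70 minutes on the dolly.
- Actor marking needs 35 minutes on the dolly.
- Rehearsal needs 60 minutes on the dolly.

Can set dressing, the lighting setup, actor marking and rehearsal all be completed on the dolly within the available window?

The dolly window is 234 − 45 = 189 minutes.
Running back to back, the jobs need 50 + 70 + 35 + 60 = 215 minutes on the dolly.
Since 215 > 189, they cannot all fit.

No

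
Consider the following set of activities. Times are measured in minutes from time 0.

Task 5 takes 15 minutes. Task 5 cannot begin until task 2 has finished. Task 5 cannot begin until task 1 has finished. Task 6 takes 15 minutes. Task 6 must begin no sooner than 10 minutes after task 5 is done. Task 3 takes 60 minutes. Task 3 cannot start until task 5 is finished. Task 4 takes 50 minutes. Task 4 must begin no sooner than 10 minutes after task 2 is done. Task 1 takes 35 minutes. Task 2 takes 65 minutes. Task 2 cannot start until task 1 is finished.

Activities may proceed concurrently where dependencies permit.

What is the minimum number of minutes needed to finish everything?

175

Task 1 can start immediately at minute 0; it finishes at minute 35.
Task 2 waits on task 1 (finishes minute 35), so it starts at minute 35 and finishes at 35 + 65 = minute 100.
Task 5 needs all of task 2 (finishes minute 100); task 1 (finishes minute 35). That puts its earliest start at minute 100; it finishes at 100 + 15 = minute 115.
After task 5 (finishes minute 115, plus 10-minute gap → minute 125), task 6 can start at minute 125 and finishes at minute 140.
Task 3 waits on task 5 (finishes minute 115), so it starts at minute 115 and finishes at 115 + 60 = minute 175.
Task 4 waits on task 2 (finishes minute 100, plus 10-minute gap → minute 110), so it starts at minute 110 and finishes at 110 + 50 = minute 160.
All tasks are finished once the last one completes. Finish times: Task 1 at 35, Task 2 at 100, Task 3 at 175, Task 4 at 160, Task 5 at 115, Task 6 at 140. The latest is minute 175.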